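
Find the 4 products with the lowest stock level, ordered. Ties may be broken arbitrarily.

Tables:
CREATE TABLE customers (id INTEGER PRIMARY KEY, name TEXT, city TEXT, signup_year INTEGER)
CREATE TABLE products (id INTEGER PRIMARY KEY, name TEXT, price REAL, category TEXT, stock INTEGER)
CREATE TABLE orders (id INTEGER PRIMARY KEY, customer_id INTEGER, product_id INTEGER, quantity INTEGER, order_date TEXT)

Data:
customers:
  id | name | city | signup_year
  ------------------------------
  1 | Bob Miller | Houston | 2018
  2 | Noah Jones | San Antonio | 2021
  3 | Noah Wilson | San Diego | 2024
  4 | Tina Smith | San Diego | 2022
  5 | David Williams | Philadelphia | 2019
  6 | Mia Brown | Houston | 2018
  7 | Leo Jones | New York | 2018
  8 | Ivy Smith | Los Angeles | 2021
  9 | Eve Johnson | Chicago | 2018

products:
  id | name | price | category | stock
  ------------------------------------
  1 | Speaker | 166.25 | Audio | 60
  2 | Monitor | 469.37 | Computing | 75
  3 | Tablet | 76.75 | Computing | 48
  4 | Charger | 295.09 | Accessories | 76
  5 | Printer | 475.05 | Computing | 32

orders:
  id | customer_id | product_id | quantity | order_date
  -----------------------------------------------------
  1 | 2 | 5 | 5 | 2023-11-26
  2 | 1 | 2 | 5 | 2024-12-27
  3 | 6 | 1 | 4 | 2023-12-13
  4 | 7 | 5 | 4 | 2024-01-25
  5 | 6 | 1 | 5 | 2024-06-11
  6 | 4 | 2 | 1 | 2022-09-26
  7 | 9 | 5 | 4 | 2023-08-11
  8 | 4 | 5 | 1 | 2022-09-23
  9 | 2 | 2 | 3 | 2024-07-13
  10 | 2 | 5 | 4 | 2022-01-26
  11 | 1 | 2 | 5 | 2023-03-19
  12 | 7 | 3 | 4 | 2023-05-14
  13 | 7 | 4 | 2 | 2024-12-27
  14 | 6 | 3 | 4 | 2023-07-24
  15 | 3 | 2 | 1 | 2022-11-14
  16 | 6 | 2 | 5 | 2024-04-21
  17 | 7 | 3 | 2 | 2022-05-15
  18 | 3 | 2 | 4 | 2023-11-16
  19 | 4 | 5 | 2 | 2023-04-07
SELECT name, stock FROM products ORDER BY stock ASC LIMIT 4

Execution result:
name | stock
Printer | 32
Tablet | 48
Speaker | 60
Monitor | 75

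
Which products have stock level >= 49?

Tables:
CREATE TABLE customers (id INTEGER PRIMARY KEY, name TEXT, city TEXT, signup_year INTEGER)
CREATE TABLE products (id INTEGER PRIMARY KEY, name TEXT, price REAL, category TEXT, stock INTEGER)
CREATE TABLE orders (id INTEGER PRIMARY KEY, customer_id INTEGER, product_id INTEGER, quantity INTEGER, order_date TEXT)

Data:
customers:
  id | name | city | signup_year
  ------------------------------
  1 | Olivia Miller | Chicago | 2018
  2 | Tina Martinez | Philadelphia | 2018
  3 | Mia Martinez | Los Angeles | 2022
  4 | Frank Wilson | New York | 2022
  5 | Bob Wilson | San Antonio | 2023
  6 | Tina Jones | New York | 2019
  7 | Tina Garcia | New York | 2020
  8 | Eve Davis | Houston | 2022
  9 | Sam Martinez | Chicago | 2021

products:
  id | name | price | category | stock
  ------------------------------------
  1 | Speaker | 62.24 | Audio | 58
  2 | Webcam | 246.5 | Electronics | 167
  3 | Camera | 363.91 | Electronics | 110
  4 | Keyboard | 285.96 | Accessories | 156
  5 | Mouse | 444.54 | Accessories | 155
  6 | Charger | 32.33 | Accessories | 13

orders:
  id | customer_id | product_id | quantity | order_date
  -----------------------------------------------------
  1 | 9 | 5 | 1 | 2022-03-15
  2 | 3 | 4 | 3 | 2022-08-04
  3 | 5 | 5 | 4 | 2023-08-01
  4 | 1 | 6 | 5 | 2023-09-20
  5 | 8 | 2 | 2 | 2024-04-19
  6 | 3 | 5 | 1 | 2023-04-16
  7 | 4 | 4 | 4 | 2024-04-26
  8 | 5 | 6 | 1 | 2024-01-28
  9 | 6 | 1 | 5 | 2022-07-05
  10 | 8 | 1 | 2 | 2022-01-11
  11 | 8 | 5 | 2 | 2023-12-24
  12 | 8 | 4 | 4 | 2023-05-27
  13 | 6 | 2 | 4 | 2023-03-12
SELECT name, stock FROM products WHERE stock >= 49

Execution result:
name | stock
Speaker | 58
Webcam | 167
Camera | 110
Keyboard | 156
Mouse | 155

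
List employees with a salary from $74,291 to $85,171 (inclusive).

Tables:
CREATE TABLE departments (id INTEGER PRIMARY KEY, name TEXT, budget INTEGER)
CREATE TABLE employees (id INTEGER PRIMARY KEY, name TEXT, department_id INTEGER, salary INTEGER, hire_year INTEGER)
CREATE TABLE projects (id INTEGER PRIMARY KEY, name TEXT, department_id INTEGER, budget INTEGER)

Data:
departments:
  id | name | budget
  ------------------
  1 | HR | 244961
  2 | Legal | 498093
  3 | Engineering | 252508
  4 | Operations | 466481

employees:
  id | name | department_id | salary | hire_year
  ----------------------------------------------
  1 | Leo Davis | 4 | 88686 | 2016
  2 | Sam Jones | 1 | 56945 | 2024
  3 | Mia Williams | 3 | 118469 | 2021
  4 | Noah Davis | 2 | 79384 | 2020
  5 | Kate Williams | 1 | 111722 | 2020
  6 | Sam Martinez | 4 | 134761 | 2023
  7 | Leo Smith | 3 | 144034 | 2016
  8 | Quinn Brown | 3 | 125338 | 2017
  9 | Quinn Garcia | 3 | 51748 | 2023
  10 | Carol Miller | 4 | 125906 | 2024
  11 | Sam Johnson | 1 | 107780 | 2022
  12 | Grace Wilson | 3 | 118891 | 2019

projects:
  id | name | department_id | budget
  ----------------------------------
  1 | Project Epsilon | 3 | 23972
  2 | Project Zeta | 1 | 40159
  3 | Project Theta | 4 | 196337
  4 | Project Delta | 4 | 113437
SELECT name, salary FROM employees WHERE salary BETWEEN 74291 AND 85171

Execution result:
name | salary
Noah Davis | 79384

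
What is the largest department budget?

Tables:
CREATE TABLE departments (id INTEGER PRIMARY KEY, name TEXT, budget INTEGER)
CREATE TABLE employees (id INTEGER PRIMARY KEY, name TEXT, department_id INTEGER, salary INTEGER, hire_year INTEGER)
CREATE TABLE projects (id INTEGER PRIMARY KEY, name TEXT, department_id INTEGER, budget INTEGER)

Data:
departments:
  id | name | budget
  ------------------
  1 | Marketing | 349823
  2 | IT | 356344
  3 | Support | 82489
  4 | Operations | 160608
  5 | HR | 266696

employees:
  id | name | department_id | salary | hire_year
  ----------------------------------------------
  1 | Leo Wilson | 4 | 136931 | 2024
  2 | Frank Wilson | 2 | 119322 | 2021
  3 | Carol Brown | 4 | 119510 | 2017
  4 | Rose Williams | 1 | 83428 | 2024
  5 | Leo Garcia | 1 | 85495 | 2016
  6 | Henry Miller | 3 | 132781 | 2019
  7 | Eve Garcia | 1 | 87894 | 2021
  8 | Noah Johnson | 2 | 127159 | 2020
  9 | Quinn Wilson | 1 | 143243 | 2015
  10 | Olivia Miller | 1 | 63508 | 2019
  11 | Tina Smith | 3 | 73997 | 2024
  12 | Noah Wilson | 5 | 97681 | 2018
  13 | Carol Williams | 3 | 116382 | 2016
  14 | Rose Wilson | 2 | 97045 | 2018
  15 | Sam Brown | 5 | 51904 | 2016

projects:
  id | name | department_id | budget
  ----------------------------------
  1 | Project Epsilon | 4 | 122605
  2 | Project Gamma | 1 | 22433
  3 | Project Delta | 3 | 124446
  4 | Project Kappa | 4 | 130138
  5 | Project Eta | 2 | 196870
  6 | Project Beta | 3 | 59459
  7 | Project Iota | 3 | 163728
SELECT MAX(budget) FROM departments

Execution result:
356344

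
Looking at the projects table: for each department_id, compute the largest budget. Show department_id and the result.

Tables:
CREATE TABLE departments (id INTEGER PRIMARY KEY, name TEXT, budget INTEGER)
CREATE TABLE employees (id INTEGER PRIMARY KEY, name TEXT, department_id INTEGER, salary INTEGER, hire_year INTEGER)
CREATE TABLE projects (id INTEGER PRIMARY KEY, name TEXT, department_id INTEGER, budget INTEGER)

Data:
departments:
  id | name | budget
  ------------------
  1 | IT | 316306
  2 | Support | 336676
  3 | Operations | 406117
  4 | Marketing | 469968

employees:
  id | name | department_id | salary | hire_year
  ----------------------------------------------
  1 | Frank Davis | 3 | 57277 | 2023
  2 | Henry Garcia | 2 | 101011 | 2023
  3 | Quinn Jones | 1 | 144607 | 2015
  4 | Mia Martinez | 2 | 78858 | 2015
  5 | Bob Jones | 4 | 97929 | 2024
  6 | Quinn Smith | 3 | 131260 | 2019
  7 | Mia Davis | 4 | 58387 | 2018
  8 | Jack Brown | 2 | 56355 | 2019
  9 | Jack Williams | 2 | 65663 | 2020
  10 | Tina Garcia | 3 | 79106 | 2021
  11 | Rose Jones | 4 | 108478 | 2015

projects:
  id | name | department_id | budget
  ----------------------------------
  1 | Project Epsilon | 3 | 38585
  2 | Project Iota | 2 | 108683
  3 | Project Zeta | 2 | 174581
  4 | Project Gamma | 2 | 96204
SELECT department_id, MAX(budget) AS max_budget FROM projects GROUP BY department_id

Execution result:
department_id | max_budget
2 | 174581
3 | 38585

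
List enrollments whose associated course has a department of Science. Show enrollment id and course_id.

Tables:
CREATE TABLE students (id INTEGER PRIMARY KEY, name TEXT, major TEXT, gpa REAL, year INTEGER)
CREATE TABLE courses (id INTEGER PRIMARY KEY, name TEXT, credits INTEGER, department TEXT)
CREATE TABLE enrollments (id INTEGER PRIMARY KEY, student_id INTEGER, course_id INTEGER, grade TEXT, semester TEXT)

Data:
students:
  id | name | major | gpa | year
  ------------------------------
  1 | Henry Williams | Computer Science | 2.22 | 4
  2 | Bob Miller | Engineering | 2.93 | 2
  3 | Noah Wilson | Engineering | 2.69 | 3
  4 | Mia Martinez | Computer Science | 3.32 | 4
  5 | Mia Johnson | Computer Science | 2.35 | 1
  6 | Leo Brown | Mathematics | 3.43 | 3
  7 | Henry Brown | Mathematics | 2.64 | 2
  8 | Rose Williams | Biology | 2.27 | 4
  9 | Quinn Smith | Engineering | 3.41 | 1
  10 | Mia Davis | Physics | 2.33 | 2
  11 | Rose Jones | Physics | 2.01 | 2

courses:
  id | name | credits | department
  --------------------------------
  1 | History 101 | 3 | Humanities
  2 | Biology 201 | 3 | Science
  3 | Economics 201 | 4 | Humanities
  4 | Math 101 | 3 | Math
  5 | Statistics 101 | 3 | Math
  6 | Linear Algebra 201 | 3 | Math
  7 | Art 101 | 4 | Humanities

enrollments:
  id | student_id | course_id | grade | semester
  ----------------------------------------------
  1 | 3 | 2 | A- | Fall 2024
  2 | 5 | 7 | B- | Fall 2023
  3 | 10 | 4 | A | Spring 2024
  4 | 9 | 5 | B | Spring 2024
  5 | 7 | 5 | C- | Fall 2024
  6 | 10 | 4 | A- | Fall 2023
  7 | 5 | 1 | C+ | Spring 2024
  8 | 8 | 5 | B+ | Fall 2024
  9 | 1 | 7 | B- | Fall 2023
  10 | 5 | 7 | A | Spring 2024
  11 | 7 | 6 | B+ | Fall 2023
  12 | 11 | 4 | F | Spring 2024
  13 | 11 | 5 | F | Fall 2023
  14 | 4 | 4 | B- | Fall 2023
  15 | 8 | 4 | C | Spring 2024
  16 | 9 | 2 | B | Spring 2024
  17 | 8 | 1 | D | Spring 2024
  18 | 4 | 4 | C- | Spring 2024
SELECT id, course_id FROM enrollments WHERE course_id IN (SELECT id FROM courses WHERE department = 'Science')

Execution result:
id | course_id
1 | 2
16 | 2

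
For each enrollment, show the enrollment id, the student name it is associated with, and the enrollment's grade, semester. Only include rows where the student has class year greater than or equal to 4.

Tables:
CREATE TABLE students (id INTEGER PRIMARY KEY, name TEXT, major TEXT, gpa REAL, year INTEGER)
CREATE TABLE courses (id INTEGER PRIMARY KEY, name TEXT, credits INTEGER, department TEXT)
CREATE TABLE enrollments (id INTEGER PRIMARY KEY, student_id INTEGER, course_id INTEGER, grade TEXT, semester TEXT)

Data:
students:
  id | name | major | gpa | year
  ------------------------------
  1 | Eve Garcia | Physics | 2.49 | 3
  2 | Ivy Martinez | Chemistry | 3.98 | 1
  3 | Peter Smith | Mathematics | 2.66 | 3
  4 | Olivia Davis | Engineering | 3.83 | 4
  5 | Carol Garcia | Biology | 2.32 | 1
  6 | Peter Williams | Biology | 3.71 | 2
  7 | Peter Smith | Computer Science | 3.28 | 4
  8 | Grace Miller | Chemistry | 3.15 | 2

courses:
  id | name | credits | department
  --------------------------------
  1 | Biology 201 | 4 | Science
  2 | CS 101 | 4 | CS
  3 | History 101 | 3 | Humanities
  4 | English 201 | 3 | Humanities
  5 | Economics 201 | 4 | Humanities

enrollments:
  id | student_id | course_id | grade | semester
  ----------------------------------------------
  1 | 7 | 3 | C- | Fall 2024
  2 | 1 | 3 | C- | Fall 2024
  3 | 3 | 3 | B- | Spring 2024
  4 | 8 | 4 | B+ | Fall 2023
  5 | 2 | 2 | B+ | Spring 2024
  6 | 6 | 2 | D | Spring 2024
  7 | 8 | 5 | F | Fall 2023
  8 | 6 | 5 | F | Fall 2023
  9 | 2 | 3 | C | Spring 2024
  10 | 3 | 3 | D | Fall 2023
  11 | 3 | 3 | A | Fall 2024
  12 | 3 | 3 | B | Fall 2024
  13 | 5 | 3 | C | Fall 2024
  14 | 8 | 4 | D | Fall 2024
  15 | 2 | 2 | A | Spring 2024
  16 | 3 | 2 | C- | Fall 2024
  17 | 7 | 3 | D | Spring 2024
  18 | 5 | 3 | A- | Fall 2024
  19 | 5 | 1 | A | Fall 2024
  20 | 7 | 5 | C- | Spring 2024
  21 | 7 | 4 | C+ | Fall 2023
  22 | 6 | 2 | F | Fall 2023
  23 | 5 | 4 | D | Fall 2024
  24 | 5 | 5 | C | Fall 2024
SELECT c.id, p.name AS student, c.grade, c.semester FROM enrollments c JOIN students p ON c.student_id = p.id WHERE p.year >= 4

Execution result:
id | student | grade | semester
1 | Peter Smith | C- | Fall 2024
17 | Peter Smith | D | Spring 2024
20 | Peter Smith | C- | Spring 2024
21 | Peter Smith | C+ | Fall 2023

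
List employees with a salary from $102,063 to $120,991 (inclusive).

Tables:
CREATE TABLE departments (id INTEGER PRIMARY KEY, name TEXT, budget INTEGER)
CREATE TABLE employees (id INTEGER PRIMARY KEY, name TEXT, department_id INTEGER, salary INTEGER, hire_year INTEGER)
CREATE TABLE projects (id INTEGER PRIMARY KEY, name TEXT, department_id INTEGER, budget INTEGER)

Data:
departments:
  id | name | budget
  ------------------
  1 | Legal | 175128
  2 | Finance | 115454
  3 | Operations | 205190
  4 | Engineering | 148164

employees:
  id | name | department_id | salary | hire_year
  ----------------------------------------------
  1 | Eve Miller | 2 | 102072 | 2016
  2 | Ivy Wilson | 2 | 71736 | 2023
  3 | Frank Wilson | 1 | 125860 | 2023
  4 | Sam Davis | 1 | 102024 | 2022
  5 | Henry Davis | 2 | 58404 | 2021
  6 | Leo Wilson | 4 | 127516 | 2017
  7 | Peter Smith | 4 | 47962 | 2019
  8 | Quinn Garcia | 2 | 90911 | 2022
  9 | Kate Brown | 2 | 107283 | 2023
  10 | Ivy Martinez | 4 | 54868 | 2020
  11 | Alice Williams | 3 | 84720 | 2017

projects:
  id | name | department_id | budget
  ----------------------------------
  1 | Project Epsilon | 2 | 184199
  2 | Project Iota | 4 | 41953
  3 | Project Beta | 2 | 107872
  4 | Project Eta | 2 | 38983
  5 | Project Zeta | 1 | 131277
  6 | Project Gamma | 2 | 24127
SELECT name, salary FROM employees WHERE salary BETWEEN 102063 AND 120991

Execution result:
name | salary
Eve Miller | 102072
Kate Brown | 107283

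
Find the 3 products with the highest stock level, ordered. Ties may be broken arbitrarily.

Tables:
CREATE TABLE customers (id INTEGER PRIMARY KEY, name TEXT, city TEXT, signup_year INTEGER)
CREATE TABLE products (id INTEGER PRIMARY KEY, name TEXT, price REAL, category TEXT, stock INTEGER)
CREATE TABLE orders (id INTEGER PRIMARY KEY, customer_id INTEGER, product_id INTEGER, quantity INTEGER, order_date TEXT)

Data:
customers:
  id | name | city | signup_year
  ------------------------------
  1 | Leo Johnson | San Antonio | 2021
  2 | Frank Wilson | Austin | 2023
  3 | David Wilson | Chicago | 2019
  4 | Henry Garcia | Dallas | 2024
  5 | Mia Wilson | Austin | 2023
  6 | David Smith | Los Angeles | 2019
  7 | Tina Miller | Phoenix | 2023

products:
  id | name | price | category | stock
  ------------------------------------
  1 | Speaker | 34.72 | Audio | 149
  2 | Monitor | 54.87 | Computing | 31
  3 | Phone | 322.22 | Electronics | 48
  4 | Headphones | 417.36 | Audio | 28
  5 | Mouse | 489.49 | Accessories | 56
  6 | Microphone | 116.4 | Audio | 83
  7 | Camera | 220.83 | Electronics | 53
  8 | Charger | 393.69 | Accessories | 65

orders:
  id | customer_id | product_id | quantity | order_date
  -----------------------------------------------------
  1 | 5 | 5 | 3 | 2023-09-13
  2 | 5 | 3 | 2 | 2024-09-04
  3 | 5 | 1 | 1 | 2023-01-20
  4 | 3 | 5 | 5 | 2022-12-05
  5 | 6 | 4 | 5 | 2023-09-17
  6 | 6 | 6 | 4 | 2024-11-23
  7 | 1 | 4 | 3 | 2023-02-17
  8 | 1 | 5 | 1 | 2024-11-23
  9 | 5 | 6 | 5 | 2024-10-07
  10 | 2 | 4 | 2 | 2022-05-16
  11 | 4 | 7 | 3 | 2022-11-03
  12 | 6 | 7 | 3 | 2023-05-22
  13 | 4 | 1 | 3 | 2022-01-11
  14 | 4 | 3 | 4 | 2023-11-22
SELECT name, stock FROM products ORDER BY stock DESC LIMIT 3

Execution result:
name | stock
Speaker | 149
Microphone | 83
Charger | 65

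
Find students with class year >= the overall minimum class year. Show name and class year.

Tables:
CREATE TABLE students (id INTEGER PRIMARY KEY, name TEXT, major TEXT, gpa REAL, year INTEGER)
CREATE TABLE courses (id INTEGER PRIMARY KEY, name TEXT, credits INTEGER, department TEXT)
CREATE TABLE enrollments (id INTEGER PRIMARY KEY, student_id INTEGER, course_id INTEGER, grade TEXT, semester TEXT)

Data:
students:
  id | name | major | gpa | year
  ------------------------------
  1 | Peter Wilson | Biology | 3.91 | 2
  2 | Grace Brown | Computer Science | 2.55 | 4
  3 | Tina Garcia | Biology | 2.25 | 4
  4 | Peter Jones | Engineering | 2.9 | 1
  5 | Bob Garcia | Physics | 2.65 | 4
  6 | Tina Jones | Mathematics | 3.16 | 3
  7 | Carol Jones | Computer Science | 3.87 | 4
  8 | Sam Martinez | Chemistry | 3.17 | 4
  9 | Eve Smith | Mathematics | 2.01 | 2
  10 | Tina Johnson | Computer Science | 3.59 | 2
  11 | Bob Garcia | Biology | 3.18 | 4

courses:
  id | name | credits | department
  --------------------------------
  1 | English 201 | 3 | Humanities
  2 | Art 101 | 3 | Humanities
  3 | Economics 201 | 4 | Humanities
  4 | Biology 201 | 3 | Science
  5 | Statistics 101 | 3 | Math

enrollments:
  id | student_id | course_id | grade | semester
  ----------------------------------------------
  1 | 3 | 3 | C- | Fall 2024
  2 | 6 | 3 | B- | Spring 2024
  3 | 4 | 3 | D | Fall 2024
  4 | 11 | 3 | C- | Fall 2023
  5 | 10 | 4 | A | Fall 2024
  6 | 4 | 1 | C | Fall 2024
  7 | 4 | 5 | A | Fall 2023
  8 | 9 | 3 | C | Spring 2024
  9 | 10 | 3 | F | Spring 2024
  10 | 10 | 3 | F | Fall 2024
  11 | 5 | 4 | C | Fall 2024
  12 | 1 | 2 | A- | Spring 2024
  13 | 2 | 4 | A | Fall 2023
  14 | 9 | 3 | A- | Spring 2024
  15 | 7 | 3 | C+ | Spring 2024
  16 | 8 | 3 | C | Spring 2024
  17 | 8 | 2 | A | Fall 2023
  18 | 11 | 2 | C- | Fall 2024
SELECT name, year FROM students WHERE year >= (SELECT MIN(year) FROM students)

Execution result:
name | year
Peter Wilson | 2
Grace Brown | 4
Tina Garcia | 4
Peter Jones | 1
Bob Garcia | 4
Tina Jones | 3
Carol Jones | 4
Sam Martinez | 4
Eve Smith | 2
Tina Johnson | 2
Bob Garcia | 4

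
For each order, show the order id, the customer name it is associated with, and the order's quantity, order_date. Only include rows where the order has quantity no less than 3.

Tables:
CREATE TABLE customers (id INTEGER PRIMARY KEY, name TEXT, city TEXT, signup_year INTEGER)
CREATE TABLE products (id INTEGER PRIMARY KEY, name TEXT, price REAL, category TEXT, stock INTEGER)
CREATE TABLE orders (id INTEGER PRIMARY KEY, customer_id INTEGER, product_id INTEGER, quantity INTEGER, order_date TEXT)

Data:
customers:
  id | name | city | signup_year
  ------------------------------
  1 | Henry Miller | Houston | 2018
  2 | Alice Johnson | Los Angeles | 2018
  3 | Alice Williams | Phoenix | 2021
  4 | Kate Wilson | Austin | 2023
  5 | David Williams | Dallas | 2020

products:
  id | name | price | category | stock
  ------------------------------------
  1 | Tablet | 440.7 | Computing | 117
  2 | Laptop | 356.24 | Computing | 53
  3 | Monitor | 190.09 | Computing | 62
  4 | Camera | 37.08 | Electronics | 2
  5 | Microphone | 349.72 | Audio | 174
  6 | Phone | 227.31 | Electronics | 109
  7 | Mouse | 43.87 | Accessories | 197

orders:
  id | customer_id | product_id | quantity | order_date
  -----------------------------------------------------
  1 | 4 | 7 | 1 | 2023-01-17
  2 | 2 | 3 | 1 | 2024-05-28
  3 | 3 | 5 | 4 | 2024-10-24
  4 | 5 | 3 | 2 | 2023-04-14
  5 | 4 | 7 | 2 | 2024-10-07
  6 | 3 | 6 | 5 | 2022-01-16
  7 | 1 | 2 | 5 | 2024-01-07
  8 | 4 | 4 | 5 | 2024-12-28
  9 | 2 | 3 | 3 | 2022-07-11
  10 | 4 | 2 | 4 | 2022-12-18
SELECT c.id, p.name AS customer, c.quantity, c.order_date FROM orders c JOIN customers p ON c.customer_id = p.id WHERE c.quantity >= 3

Execution result:
id | customer | quantity | order_date
3 | Alice Williams | 4 | 2024-10-24
6 | Alice Williams | 5 | 2022-01-16
7 | Henry Miller | 5 | 2024-01-07
8 | Kate Wilson | 5 | 2024-12-28
9 | Alice Johnson | 3 | 2022-07-11
10 | Kate Wilson | 4 | 2022-12-18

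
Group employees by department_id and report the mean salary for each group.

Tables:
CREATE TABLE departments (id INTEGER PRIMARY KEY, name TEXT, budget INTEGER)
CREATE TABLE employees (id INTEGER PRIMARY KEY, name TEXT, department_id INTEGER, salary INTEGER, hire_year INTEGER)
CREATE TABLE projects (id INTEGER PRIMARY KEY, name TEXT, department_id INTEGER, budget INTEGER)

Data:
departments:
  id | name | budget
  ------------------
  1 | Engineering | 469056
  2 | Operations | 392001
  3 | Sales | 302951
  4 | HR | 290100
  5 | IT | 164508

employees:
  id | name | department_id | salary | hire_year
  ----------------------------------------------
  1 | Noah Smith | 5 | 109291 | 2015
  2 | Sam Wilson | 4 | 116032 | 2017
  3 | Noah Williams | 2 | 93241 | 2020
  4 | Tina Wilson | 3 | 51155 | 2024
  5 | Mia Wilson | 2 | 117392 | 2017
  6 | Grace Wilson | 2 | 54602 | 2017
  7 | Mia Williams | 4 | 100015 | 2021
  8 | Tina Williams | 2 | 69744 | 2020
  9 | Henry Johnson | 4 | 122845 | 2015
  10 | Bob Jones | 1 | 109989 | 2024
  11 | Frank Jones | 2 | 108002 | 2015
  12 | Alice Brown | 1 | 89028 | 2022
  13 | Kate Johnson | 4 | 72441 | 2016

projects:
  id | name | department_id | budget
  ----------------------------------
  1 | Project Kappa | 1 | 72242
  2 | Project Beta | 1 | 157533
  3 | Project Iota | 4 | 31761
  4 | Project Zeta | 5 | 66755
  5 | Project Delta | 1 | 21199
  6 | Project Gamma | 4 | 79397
SELECT department_id, AVG(salary) AS avg_salary FROM employees GROUP BY department_id

Execution result:
department_id | avg_salary
1 | 99508.50
2 | 88596.20
3 | 51155.00
4 | 102833.25
5 | 109291.00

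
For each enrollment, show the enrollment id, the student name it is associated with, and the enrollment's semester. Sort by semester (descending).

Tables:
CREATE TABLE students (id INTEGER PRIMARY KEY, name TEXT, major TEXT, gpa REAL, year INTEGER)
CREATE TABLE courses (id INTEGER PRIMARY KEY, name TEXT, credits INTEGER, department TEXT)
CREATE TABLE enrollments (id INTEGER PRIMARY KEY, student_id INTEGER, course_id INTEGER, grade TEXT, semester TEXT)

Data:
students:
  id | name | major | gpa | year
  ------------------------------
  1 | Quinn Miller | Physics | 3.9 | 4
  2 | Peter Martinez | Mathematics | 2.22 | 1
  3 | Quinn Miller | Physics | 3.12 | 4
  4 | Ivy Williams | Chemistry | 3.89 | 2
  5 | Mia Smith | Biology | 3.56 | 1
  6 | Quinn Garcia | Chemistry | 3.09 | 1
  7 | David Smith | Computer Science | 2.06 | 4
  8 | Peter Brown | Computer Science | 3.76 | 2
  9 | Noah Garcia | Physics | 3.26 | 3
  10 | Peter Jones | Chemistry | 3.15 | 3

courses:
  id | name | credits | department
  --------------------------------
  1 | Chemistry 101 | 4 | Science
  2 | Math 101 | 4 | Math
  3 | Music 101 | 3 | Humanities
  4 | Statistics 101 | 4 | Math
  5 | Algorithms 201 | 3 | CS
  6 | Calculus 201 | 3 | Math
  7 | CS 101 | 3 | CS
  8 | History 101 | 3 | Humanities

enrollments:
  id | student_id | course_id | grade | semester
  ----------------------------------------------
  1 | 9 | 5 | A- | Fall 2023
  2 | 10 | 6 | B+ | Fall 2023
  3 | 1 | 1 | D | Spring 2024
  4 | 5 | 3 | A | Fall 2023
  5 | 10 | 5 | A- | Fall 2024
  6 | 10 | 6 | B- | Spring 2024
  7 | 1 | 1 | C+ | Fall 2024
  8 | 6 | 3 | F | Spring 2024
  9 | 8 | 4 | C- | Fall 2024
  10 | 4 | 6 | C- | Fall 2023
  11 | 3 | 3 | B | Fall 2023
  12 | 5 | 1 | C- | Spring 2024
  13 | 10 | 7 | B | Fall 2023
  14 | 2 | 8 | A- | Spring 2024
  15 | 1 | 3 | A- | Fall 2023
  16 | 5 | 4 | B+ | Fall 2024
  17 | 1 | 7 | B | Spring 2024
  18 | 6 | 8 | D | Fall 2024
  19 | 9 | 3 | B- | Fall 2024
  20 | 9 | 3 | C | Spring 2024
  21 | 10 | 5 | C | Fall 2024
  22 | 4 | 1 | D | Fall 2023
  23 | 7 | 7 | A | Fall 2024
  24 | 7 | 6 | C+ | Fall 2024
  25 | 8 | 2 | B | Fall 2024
SELECT c.id, p.name AS student, c.semester FROM enrollments c JOIN students p ON c.student_id = p.id ORDER BY c.semester DESC

Execution result:
id | student | semester
3 | Quinn Miller | Spring 2024
6 | Peter Jones | Spring 2024
8 | Quinn Garcia | Spring 2024
12 | Mia Smith | Spring 2024
14 | Peter Martinez | Spring 2024
17 | Quinn Miller | Spring 2024
20 | Noah Garcia | Spring 2024
5 | Peter Jones | Fall 2024
7 | Quinn Miller | Fall 2024
9 | Peter Brown | Fall 2024
16 | Mia Smith | Fall 2024
18 | Quinn Garcia | Fall 2024
19 | Noah Garcia | Fall 2024
21 | Peter Jones | Fall 2024
23 | David Smith | Fall 2024
24 | David Smith | Fall 2024
25 | Peter Brown | Fall 2024
1 | Noah Garcia | Fall 2023
2 | Peter Jones | Fall 2023
4 | Mia Smith | Fall 2023
10 | Ivy Williams | Fall 2023
11 | Quinn Miller | Fall 2023
13 | Peter Jones | Fall 2023
15 | Quinn Miller | Fall 2023
22 | Ivy Williams | Fall 2023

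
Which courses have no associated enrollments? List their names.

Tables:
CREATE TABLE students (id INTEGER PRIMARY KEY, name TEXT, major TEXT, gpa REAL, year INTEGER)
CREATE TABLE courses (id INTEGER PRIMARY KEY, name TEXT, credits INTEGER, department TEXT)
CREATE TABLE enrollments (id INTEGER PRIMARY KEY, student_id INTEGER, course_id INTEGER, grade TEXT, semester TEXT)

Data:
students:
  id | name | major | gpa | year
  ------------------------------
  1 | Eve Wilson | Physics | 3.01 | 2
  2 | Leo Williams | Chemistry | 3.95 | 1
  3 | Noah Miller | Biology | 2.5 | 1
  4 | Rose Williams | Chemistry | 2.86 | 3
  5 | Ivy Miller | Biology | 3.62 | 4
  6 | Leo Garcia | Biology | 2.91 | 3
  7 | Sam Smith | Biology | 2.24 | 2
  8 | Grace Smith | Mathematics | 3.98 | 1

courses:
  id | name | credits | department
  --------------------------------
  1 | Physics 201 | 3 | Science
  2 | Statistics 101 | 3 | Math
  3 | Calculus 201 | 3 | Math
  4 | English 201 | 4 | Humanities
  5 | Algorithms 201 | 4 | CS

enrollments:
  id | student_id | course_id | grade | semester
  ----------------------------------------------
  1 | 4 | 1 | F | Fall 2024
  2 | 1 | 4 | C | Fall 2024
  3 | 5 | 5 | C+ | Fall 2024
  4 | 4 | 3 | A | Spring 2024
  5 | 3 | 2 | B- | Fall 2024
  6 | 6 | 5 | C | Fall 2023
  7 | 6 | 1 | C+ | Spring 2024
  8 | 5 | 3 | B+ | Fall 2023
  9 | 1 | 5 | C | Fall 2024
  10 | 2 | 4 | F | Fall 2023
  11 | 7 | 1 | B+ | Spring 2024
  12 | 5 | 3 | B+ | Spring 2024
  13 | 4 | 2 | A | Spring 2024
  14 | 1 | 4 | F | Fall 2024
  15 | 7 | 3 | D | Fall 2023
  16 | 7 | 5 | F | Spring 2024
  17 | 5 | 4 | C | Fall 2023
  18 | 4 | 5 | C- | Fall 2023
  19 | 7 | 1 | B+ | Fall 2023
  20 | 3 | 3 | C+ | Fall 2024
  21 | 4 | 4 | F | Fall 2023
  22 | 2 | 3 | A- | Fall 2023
SELECT p.name FROM courses p LEFT JOIN enrollments c ON c.course_id = p.id WHERE c.id IS NULL

Execution result:
(no rows)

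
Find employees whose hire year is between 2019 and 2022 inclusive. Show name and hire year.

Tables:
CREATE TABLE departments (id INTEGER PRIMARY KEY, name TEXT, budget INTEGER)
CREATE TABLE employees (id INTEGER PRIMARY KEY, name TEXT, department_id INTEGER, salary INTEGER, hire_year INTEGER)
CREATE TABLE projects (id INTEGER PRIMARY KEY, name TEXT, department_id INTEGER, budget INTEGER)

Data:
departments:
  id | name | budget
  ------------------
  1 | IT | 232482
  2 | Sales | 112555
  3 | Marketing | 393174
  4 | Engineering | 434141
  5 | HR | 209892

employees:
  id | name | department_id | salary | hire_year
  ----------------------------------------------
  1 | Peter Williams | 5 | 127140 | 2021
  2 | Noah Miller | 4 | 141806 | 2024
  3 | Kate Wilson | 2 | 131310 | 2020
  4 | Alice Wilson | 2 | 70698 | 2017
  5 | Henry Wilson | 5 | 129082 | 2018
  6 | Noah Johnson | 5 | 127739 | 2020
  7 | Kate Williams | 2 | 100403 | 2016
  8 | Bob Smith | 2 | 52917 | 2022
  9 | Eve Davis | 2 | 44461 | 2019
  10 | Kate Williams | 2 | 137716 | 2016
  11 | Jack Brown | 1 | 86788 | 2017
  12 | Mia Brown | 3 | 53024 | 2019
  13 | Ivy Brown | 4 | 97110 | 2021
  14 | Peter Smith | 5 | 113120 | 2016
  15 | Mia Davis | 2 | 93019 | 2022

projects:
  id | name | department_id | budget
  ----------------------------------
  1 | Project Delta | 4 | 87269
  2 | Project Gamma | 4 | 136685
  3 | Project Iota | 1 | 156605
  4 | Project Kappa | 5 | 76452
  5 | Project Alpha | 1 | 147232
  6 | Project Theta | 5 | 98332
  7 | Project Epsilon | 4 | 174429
SELECT name, hire_year FROM employees WHERE hire_year BETWEEN 2019 AND 2022

Execution result:
name | hire_year
Peter Williams | 2021
Kate Wilson | 2020
Noah Johnson | 2020
Bob Smith | 2022
Eve Davis | 2019
Mia Brown | 2019
Ivy Brown | 2021
Mia Davis | 2022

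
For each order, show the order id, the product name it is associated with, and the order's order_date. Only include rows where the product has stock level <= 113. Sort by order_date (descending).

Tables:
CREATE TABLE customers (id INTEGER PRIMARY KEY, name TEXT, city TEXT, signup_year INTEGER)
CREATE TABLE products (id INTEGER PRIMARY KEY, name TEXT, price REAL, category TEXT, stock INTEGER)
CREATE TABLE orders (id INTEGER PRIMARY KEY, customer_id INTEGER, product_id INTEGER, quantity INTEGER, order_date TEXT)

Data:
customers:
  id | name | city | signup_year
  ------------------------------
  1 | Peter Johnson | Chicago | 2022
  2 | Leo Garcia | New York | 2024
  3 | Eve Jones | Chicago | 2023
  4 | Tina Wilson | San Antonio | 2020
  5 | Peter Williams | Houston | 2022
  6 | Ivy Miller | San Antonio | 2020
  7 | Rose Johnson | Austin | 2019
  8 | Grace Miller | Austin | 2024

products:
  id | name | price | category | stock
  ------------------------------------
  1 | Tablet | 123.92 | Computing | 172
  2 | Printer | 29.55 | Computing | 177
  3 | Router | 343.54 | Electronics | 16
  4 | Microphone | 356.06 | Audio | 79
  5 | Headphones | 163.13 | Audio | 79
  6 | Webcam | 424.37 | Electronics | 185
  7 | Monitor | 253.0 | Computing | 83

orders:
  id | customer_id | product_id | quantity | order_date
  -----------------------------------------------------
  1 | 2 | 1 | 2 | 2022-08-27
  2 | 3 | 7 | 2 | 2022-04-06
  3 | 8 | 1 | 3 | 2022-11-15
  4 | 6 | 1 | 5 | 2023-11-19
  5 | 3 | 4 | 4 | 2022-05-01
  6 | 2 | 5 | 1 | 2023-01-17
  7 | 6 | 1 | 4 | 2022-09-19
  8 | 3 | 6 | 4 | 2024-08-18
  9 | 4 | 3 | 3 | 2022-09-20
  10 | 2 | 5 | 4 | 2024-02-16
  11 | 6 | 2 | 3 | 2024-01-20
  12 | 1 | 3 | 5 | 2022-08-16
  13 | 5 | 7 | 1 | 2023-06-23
SELECT c.id, p.name AS product, c.order_date FROM orders c JOIN products p ON c.product_id = p.id WHERE p.stock <= 113 ORDER BY c.order_date DESC

Execution result:
id | product | order_date
10 | Headphones | 2024-02-16
13 | Monitor | 2023-06-23
6 | Headphones | 2023-01-17
9 | Router | 2022-09-20
12 | Router | 2022-08-16
5 | Microphone | 2022-05-01
2 | Monitor | 2022-04-06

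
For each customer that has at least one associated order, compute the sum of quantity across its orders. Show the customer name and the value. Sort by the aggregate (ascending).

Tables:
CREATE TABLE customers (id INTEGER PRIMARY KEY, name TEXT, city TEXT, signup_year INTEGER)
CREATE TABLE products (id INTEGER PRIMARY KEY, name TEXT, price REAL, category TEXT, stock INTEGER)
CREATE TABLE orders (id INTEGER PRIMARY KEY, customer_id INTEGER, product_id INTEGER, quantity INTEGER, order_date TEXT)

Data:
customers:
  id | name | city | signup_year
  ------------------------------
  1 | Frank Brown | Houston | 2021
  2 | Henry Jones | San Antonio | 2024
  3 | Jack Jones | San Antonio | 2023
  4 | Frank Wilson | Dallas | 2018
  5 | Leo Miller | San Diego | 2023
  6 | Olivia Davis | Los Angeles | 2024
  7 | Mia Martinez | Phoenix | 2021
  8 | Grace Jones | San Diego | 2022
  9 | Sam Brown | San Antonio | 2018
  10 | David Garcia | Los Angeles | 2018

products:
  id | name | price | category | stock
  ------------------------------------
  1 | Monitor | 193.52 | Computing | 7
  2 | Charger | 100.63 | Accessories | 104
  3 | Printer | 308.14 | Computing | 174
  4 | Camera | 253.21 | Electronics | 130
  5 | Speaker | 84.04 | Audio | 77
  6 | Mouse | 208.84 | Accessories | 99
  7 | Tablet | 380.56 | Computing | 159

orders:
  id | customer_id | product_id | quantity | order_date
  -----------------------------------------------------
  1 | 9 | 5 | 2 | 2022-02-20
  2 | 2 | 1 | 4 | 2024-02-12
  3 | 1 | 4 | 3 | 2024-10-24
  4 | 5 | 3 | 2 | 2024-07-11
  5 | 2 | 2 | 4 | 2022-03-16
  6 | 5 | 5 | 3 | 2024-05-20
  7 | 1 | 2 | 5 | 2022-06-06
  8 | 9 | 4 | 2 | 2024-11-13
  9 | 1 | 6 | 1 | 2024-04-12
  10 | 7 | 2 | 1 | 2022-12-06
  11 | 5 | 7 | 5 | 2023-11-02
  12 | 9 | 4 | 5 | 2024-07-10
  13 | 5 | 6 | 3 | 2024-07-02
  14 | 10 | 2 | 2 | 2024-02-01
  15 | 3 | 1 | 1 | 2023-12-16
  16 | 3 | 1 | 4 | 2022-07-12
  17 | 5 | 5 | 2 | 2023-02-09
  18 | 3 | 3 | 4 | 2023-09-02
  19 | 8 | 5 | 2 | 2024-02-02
SELECT p.name, SUM(c.quantity) AS sum_quantity FROM orders c JOIN customers p ON c.customer_id = p.id GROUP BY p.id, p.name ORDER BY sum_quantity ASC

Execution result:
name | sum_quantity
Mia Martinez | 1
Grace Jones | 2
David Garcia | 2
Henry Jones | 8
Frank Brown | 9
Jack Jones | 9
Sam Brown | 9
Leo Miller | 15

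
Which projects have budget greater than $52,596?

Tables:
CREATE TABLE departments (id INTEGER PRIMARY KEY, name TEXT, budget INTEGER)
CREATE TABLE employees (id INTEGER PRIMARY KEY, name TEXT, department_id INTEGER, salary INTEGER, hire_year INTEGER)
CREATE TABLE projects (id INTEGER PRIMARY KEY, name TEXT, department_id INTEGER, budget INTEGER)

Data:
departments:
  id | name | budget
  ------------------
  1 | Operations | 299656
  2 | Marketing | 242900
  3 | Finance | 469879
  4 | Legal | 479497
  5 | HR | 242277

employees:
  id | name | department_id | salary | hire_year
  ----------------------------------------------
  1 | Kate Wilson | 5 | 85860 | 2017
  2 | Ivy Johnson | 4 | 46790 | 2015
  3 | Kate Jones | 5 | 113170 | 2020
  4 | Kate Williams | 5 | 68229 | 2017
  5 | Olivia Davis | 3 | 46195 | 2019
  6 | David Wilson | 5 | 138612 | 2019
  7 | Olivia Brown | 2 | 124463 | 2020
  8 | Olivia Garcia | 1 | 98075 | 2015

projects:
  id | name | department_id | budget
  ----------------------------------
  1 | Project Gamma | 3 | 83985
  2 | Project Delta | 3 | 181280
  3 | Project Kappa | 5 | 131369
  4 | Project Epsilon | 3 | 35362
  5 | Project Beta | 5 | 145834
SELECT name, budget FROM projects WHERE budget > 52596

Execution result:
name | budget
Project Gamma | 83985
Project Delta | 181280
Project Kappa | 131369
Project Beta | 145834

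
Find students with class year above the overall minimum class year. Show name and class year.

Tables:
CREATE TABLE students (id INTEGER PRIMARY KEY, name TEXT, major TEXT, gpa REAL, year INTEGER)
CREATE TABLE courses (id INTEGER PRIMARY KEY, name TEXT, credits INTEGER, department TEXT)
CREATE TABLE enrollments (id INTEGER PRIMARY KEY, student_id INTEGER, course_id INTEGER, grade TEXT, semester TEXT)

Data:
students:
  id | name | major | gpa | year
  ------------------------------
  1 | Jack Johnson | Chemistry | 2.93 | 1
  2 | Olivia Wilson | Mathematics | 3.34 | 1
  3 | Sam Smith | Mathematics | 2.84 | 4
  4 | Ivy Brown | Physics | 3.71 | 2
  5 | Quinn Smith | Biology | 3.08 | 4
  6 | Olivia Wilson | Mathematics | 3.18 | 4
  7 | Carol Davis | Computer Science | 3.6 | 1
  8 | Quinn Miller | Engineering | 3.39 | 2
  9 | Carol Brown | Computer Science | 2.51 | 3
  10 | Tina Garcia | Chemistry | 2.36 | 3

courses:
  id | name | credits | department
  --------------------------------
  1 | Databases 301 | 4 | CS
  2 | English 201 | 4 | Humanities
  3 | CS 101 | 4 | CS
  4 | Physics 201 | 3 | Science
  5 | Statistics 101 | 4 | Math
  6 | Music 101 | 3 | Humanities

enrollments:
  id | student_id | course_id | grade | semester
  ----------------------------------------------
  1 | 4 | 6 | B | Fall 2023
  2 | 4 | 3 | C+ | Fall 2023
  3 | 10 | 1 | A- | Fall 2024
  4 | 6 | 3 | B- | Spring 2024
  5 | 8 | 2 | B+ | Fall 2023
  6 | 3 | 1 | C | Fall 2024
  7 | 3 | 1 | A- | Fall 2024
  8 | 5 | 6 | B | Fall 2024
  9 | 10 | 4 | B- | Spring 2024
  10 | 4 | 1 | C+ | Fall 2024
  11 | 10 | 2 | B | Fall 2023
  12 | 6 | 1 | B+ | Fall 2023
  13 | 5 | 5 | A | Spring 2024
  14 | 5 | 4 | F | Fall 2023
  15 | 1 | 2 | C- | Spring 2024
SELECT name, year FROM students WHERE year > (SELECT MIN(year) FROM students)

Execution result:
name | year
Sam Smith | 4
Ivy Brown | 2
Quinn Smith | 4
Olivia Wilson | 4
Quinn Miller | 2
Carol Brown | 3
Tina Garcia | 3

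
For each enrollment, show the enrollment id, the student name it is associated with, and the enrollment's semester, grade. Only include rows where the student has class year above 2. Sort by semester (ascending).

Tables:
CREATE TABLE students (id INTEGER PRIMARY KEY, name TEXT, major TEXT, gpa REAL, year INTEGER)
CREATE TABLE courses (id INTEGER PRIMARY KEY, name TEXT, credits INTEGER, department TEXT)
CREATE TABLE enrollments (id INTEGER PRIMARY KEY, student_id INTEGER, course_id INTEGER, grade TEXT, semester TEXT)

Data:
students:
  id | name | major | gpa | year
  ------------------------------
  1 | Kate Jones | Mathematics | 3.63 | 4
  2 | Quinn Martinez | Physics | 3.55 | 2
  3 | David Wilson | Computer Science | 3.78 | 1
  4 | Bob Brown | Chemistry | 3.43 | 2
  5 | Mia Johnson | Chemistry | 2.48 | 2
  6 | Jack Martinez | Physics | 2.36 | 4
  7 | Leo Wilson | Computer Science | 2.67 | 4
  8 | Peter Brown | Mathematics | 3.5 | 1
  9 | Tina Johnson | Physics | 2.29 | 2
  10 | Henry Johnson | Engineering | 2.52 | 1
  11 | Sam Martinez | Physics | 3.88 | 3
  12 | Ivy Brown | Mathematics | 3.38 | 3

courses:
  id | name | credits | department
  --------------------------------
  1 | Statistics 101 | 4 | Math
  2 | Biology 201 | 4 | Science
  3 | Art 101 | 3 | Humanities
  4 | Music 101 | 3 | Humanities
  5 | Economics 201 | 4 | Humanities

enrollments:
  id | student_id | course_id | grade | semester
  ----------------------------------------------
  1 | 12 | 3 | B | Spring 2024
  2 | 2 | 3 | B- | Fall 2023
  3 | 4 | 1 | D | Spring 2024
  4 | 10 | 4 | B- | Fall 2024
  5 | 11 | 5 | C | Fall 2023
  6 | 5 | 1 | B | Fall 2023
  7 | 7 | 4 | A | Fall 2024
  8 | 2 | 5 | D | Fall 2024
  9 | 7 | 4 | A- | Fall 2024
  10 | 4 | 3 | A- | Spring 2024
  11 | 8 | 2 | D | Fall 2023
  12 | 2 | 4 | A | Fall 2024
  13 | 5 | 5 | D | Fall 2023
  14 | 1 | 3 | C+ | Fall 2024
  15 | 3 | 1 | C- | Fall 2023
SELECT c.id, p.name AS student, c.semester, c.grade FROM enrollments c JOIN students p ON c.student_id = p.id WHERE p.year > 2 ORDER BY c.semester ASC

Execution result:
id | student | semester | grade
5 | Sam Martinez | Fall 2023 | C
7 | Leo Wilson | Fall 2024 | A
9 | Leo Wilson | Fall 2024 | A-
14 | Kate Jones | Fall 2024 | C+
1 | Ivy Brown | Spring 2024 | B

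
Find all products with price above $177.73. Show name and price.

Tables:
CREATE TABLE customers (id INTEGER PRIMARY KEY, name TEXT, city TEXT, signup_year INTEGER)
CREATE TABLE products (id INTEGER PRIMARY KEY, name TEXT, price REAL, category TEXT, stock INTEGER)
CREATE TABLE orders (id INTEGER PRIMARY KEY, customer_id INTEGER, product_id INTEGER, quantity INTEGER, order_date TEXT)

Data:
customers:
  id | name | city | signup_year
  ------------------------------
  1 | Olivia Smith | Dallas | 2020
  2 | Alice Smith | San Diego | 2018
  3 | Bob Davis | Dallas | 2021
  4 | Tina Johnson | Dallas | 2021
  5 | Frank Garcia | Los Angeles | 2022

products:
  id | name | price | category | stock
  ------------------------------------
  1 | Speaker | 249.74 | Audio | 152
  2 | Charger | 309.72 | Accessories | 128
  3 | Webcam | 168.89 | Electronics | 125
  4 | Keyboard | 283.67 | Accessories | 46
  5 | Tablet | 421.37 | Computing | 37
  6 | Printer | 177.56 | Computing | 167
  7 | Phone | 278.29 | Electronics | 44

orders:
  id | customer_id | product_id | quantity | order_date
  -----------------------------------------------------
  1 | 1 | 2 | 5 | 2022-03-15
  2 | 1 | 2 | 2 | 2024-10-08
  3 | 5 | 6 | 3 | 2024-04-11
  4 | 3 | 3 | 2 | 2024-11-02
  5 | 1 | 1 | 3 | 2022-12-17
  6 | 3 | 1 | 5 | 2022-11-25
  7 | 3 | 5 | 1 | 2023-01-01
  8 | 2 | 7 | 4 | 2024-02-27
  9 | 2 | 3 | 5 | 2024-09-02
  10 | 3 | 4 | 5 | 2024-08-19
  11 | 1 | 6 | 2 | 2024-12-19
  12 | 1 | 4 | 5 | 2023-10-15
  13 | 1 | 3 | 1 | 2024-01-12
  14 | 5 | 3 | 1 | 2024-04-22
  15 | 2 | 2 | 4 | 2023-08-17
SELECT name, price FROM products WHERE price > 177.73

Execution result:
name | price
Speaker | 249.74
Charger | 309.72
Keyboard | 283.67
Tablet | 421.37
Phone | 278.29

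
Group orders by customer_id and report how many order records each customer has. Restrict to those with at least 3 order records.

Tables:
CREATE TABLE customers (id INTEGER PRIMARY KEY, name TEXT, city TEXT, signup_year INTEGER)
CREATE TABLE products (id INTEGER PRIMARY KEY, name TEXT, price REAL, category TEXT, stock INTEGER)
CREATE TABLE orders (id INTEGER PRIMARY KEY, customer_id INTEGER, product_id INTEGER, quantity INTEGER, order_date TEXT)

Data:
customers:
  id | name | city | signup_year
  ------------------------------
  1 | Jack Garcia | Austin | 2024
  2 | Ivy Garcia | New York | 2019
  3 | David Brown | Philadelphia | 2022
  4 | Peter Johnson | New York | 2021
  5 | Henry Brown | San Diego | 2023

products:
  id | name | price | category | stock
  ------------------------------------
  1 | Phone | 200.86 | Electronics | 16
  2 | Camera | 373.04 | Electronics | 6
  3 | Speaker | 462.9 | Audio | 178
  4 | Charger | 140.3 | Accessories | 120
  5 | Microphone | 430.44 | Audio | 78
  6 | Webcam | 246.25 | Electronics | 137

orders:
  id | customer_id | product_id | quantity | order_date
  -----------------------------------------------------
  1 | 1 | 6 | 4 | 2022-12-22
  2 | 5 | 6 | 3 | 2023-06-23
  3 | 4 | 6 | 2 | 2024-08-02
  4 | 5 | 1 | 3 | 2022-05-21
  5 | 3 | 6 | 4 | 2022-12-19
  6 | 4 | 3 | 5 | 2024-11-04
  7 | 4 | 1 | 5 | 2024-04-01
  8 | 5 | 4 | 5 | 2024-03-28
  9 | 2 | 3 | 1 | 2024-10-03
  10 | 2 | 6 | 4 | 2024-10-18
SELECT customer_id, COUNT(*) AS order_count FROM orders GROUP BY customer_id HAVING COUNT(*) >= 3

Execution result:
customer_id | order_count
4 | 3
5 | 3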